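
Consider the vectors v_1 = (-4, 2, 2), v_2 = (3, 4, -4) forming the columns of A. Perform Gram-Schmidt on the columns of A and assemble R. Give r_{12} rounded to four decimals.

e_1 = v_1/‖v_1‖ = (-4, 2, 2)/4.8990 = (-0.8165, 0.4082, 0.4082).
r_{12} = e_1·v_2 = -2.4495.

r_{12} = -2.4495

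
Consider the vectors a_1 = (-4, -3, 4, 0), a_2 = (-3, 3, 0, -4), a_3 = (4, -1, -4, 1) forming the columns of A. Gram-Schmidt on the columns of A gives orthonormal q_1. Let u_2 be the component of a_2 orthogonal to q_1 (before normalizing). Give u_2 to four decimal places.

a_1 = (-4, -3, 4, 0); ‖a_1‖ = 6.4031, so q_1 = (-0.6247, -0.4685, 0.6247, 0.0000).
q_1·a_2 = (-0.6247)·(-3) + (-0.4685)·3 + 0.6247·0 + 0.0000·(-4) = 0.4685.
u_2 = a_2 − 0.4685·q_1 = (-2.7073, 3.2195, -0.2927, -4.0000).

u_2 = (-2.7073, 3.2195, -0.2927, -4.0000)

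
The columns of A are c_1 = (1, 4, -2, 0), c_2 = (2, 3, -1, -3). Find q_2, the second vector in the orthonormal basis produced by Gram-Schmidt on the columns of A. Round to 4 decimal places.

q_2 = (0.3766, -0.0145, 0.1593, -0.9125)

c_1 = (1, 4, -2, 0); ‖c_1‖ = 4.5826, so q_1 = (0.2182, 0.8729, -0.4364, 0.0000).
q_1·c_2 = 0.2182·2 + 0.8729·3 + (-0.4364)·(-1) + 0.0000·(-3) = 3.4915.
u_2 = c_2 − 3.4915·q_1 = (1.2381, -0.0476, 0.5238, -3.0000).
‖u_2‖ = 3.2878, so q_2 = (0.3766, -0.0145, 0.1593, -0.9125).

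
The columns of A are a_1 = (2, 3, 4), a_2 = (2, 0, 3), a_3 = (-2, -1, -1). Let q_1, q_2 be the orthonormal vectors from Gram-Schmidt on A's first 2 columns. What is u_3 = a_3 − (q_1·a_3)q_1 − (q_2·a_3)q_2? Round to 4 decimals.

u_3 = (-1.0413, -0.2314, 0.6942)

q_1 = a_1/‖a_1‖ = (2, 3, 4)/5.3852 = (0.3714, 0.5571, 0.7428).
r_{12} = q_1·a_2 = 2.9711.
u_2 = a_2 − 2.9711·q_1 = (0.8966, -1.6552, 0.7931).
‖u_2‖ = 2.0426, so q_2 = (0.4389, -0.8103, 0.3883).
r_{13} = q_1·a_3 = -2.0426; r_{23} = q_2·a_3 = -0.4558.
u_3 = a_3 + 2.0426·q_1 + 0.4558·q_2 = (-1.0413, -0.2314, 0.6942).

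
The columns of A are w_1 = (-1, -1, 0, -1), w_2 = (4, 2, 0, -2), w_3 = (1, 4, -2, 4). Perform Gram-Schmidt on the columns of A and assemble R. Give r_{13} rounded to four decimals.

w_1 = (-1, -1, 0, -1); ‖w_1‖ = 1.7321, so q_1 = (-0.5774, -0.5774, 0.0000, -0.5774).
r_{13} = q_1·w_3 = -5.1962.

r_{13} = -5.1962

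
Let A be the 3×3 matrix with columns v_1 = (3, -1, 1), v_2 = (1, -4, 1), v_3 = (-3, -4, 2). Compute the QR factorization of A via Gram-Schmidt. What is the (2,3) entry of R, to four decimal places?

r_{23} = 4.9228

e_1 = v_1/‖v_1‖ = (3, -1, 1)/3.3166 = (0.9045, -0.3015, 0.3015).
r_{12} = e_1·v_2 = 2.4121.
u_2 = v_2 − 2.4121·e_1 = (-1.1818, -3.2727, 0.2727).
‖u_2‖ = 3.4902, so e_2 = (-0.3386, -0.9377, 0.0781).
r_{23} = e_2·v_3 = 4.9228.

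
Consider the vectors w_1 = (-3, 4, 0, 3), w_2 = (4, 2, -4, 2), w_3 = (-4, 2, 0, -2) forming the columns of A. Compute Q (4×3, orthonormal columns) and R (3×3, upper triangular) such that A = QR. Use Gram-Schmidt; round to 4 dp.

Q = [[-0.5145, 0.6613, -0.3005], [0.6860, 0.2794, 0.3288], [0.0000, -0.6334, -0.5056], [0.5145, 0.2888, -0.7389]], R = [[5.8310, 0.3430, 2.4010], [0.0000, 6.3152, -2.6640], [0.0000, 0.0000, 3.3375]]

w_1 = (-3, 4, 0, 3); ‖w_1‖ = 5.8310, so e_1 = (-0.5145, 0.6860, 0.0000, 0.5145).
e_1·w_2 = (-0.5145)·4 + 0.6860·2 + 0.0000·(-4) + 0.5145·2 = 0.3430.
u_2 = w_2 − 0.3430·e_1 = (4.1765, 1.7647, -4.0000, 1.8235).
‖u_2‖ = 6.3152, so e_2 = (0.6613, 0.2794, -0.6334, 0.2888).
e_1·w_3 = (-0.5145)·(-4) + 0.6860·2 + 0.0000·0 + 0.5145·(-2) = 2.4010; e_2·w_3 = 0.6613·(-4) + 0.2794·2 + (-0.6334)·0 + 0.2888·(-2) = -2.6640.
u_3 = w_3 − 2.4010·e_1 + 2.6640·e_2 = (-1.0029, 1.0973, -1.6873, -2.4661).
‖u_3‖ = 3.3375, so e_3 = (-0.3005, 0.3288, -0.5056, -0.7389).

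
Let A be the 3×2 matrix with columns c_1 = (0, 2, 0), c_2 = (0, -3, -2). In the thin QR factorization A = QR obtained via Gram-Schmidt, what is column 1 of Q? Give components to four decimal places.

q_1 = (0.0000, 1.0000, 0.0000)

c_1 = (0, 2, 0); ‖c_1‖ = 2.0000, so q_1 = (0.0000, 1.0000, 0.0000).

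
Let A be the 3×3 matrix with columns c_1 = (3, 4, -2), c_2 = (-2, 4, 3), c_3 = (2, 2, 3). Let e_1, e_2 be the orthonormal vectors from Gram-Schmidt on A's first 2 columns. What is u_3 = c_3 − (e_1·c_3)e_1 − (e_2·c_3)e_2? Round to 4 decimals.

u_3 = (2.1818, -0.5455, 2.1818)

c_1 = (3, 4, -2); ‖c_1‖ = 5.3852, so e_1 = (0.5571, 0.7428, -0.3714).
e_1·c_2 = 0.5571·(-2) + 0.7428·4 + (-0.3714)·3 = 0.7428.
u_2 = c_2 − 0.7428·e_1 = (-2.4138, 3.4483, 3.2759).
‖u_2‖ = 5.3337, so e_2 = (-0.4526, 0.6465, 0.6142).
e_1·c_3 = 0.5571·2 + 0.7428·2 + (-0.3714)·3 = 1.4856; e_2·c_3 = (-0.4526)·2 + 0.6465·2 + 0.6142·3 = 2.2305.
u_3 = c_3 − 1.4856·e_1 − 2.2305·e_2 = (2.1818, -0.5455, 2.1818).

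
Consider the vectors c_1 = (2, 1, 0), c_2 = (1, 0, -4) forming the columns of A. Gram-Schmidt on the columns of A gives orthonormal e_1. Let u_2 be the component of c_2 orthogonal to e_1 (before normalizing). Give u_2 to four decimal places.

u_2 = (0.2000, -0.4000, -4.0000)

c_1 = (2, 1, 0); ‖c_1‖ = 2.2361, so e_1 = (0.8944, 0.4472, 0.0000).
e_1·c_2 = 0.8944·1 + 0.4472·0 + 0.0000·(-4) = 0.8944.
u_2 = c_2 − 0.8944·e_1 = (0.2000, -0.4000, -4.0000).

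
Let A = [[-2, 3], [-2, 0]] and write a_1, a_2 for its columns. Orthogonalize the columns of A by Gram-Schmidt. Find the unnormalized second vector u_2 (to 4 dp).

q_1 = a_1/‖a_1‖ = (-2, -2)/2.8284 = (-0.7071, -0.7071).
r_{12} = q_1·a_2 = -2.1213.
u_2 = a_2 + 2.1213·q_1 = (1.5000, -1.5000).

u_2 = (1.5000, -1.5000)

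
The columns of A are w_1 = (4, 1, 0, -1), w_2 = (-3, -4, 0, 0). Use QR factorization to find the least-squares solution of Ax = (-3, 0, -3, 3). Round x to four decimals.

x = (-1.1907, -0.4021)

w_1 = (4, 1, 0, -1); ‖w_1‖ = 4.2426, so q_1 = (0.9428, 0.2357, 0.0000, -0.2357).
q_1·w_2 = 0.9428·(-3) + 0.2357·(-4) + 0.0000·0 + (-0.2357)·0 = -3.7712.
u_2 = w_2 + 3.7712·q_1 = (0.5556, -3.1111, 0.0000, -0.8889).
‖u_2‖ = 3.2830, so q_2 = (0.1692, -0.9477, 0.0000, -0.2708).
Qᵀb = (-3.5355, -1.3200).
Back-substitute: x_2 = -1.3200/3.2830 = -0.4021.
x_1 = (-3.5355 + 3.7712·(-0.4021))/4.2426 = -1.1907.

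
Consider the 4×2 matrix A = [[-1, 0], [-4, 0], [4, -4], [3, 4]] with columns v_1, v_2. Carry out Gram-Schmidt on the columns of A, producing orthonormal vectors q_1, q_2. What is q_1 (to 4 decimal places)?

v_1 = (-1, -4, 4, 3); ‖v_1‖ = 6.4807, so q_1 = (-0.1543, -0.6172, 0.6172, 0.4629).

q_1 = (-0.1543, -0.6172, 0.6172, 0.4629)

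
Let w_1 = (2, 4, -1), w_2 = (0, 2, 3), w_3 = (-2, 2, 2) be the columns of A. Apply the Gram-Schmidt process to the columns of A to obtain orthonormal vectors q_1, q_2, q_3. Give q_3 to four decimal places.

w_1 = (2, 4, -1); ‖w_1‖ = 4.5826, so q_1 = (0.4364, 0.8729, -0.2182).
q_1·w_2 = 0.4364·0 + 0.8729·2 + (-0.2182)·3 = 1.0911.
u_2 = w_2 − 1.0911·q_1 = (-0.4762, 1.0476, 3.2381).
‖u_2‖ = 3.4365, so q_2 = (-0.1386, 0.3049, 0.9423).
q_1·w_3 = 0.4364·(-2) + 0.8729·2 + (-0.2182)·2 = 0.4364; q_2·w_3 = (-0.1386)·(-2) + 0.3049·2 + 0.9423·2 = 2.7714.
u_3 = w_3 − 0.4364·q_1 − 2.7714·q_2 = (-1.8065, 0.7742, -0.5161).
‖u_3‖ = 2.0320, so q_3 = (-0.8890, 0.3810, -0.2540).

q_3 = (-0.8890, 0.3810, -0.2540)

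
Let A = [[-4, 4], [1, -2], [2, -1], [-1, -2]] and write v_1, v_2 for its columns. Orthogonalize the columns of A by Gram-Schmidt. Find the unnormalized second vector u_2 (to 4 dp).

e_1 = v_1/‖v_1‖ = (-4, 1, 2, -1)/4.6904 = (-0.8528, 0.2132, 0.4264, -0.2132).
r_{12} = e_1·v_2 = -3.8376.
u_2 = v_2 + 3.8376·e_1 = (0.7273, -1.1818, 0.6364, -2.8182).

u_2 = (0.7273, -1.1818, 0.6364, -2.8182)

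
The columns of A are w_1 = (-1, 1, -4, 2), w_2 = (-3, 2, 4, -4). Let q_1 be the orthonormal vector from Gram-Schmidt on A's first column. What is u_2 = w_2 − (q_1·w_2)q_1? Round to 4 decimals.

q_1 = w_1/‖w_1‖ = (-1, 1, -4, 2)/4.6904 = (-0.2132, 0.2132, -0.8528, 0.4264).
r_{12} = q_1·w_2 = -4.0508.
u_2 = w_2 + 4.0508·q_1 = (-3.8636, 2.8636, 0.5455, -2.2727).

u_2 = (-3.8636, 2.8636, 0.5455, -2.2727)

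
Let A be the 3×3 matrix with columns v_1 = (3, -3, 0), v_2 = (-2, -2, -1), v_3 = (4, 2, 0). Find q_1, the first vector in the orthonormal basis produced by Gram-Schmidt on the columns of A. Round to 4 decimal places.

q_1 = (0.7071, -0.7071, 0.0000)

v_1 = (3, -3, 0); ‖v_1‖ = 4.2426, so q_1 = (0.7071, -0.7071, 0.0000).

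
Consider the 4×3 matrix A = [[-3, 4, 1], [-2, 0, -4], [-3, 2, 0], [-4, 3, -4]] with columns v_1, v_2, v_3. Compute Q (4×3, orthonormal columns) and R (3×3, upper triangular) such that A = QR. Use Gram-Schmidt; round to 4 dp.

q_1 = v_1/‖v_1‖ = (-3, -2, -3, -4)/6.1644 = (-0.4867, -0.3244, -0.4867, -0.6489).
r_{12} = q_1·v_2 = -4.8666.
u_2 = v_2 + 4.8666·q_1 = (1.6316, -1.5789, -0.3684, -0.1579).
‖u_2‖ = 2.3056, so q_2 = (0.7077, -0.6848, -0.1598, -0.0685).
r_{13} = q_1·v_3 = 3.4066; r_{23} = q_2·v_3 = 3.7209.
u_3 = v_3 − 3.4066·q_1 − 3.7209·q_2 = (0.0248, -0.3465, 2.2525, -1.5347).
‖u_3‖ = 2.7476, so q_3 = (0.0090, -0.1261, 0.8198, -0.5585).

Q = [[-0.4867, 0.7077, 0.0090], [-0.3244, -0.6848, -0.1261], [-0.4867, -0.1598, 0.8198], [-0.6489, -0.0685, -0.5585]], R = [[6.1644, -4.8666, 3.4066], [0.0000, 2.3056, 3.7209], [0.0000, 0.0000, 2.7476]]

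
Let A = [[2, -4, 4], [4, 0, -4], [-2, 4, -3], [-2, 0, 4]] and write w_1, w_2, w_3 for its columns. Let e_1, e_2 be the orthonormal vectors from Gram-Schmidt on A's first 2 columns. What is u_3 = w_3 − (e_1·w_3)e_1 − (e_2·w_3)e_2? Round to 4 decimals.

u_3 = (0.5000, 0.8000, 0.5000, 1.6000)

w_1 = (2, 4, -2, -2); ‖w_1‖ = 5.2915, so e_1 = (0.3780, 0.7559, -0.3780, -0.3780).
e_1·w_2 = 0.3780·(-4) + 0.7559·0 + (-0.3780)·4 + (-0.3780)·0 = -3.0237.
u_2 = w_2 + 3.0237·e_1 = (-2.8571, 2.2857, 2.8571, -1.1429).
‖u_2‖ = 4.7809, so e_2 = (-0.5976, 0.4781, 0.5976, -0.2390).
e_1·w_3 = 0.3780·4 + 0.7559·(-4) + (-0.3780)·(-3) + (-0.3780)·4 = -1.8898; e_2·w_3 = (-0.5976)·4 + 0.4781·(-4) + 0.5976·(-3) + (-0.2390)·4 = -7.0518.
u_3 = w_3 + 1.8898·e_1 + 7.0518·e_2 = (0.5000, 0.8000, 0.5000, 1.6000).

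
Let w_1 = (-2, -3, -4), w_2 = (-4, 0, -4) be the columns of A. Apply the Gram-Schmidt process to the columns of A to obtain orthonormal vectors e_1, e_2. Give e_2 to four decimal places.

e_2 = (-0.6730, 0.7126, -0.1980)

e_1 = w_1/‖w_1‖ = (-2, -3, -4)/5.3852 = (-0.3714, -0.5571, -0.7428).
r_{12} = e_1·w_2 = 4.4567.
u_2 = w_2 − 4.4567·e_1 = (-2.3448, 2.4828, -0.6897).
‖u_2‖ = 3.4840, so e_2 = (-0.6730, 0.7126, -0.1980).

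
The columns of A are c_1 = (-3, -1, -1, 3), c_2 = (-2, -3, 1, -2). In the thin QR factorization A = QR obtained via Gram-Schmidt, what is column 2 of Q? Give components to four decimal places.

q_2 = (-0.4029, -0.6874, 0.2607, -0.5452)

q_1 = c_1/‖c_1‖ = (-3, -1, -1, 3)/4.4721 = (-0.6708, -0.2236, -0.2236, 0.6708).
r_{12} = q_1·c_2 = 0.4472.
u_2 = c_2 − 0.4472·q_1 = (-1.7000, -2.9000, 1.1000, -2.3000).
‖u_2‖ = 4.2190, so q_2 = (-0.4029, -0.6874, 0.2607, -0.5452).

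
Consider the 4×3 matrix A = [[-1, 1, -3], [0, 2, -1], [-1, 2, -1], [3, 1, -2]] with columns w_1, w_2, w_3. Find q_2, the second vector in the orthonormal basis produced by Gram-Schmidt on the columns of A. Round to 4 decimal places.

q_2 = (0.3162, 0.6325, 0.6325, 0.3162)

w_1 = (-1, 0, -1, 3); ‖w_1‖ = 3.3166, so q_1 = (-0.3015, 0.0000, -0.3015, 0.9045).
q_1·w_2 = (-0.3015)·1 + 0.0000·2 + (-0.3015)·2 + 0.9045·1 = 0.0000.
u_2 = w_2 + 0.0000·q_1 = (1.0000, 2.0000, 2.0000, 1.0000).
‖u_2‖ = 3.1623, so q_2 = (0.3162, 0.6325, 0.6325, 0.3162).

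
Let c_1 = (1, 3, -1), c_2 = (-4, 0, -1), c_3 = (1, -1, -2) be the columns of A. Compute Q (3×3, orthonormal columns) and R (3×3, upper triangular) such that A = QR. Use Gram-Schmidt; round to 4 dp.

c_1 = (1, 3, -1); ‖c_1‖ = 3.3166, so e_1 = (0.3015, 0.9045, -0.3015).
e_1·c_2 = 0.3015·(-4) + 0.9045·0 + (-0.3015)·(-1) = -0.9045.
u_2 = c_2 + 0.9045·e_1 = (-3.7273, 0.8182, -1.2727).
‖u_2‖ = 4.0227, so e_2 = (-0.9266, 0.2034, -0.3164).
e_1·c_3 = 0.3015·1 + 0.9045·(-1) + (-0.3015)·(-2) = 0.0000; e_2·c_3 = (-0.9266)·1 + 0.2034·(-1) + (-0.3164)·(-2) = -0.4972.
u_3 = c_3 + 0.0000·e_1 + 0.4972·e_2 = (0.5393, -0.8989, -2.1573).
‖u_3‖ = 2.3985, so e_3 = (0.2249, -0.3748, -0.8994).

Q = [[0.3015, -0.9266, 0.2249], [0.9045, 0.2034, -0.3748], [-0.3015, -0.3164, -0.8994]], R = [[3.3166, -0.9045, 0.0000], [0.0000, 4.0227, -0.4972], [0.0000, 0.0000, 2.3985]]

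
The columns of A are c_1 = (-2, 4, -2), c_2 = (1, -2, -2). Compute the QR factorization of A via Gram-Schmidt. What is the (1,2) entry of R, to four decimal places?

c_1 = (-2, 4, -2); ‖c_1‖ = 4.8990, so q_1 = (-0.4082, 0.8165, -0.4082).
r_{12} = q_1·c_2 = -1.2247.

r_{12} = -1.2247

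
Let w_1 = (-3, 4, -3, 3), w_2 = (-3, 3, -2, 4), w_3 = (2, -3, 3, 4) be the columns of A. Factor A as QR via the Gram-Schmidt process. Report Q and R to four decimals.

e_1 = w_1/‖w_1‖ = (-3, 4, -3, 3)/6.5574 = (-0.4575, 0.6100, -0.4575, 0.4575).
r_{12} = e_1·w_2 = 5.9474.
u_2 = w_2 − 5.9474·e_1 = (-0.2791, -0.6279, 0.7209, 1.2791).
‖u_2‖ = 1.6211, so e_2 = (-0.1722, -0.3873, 0.4447, 0.7890).
r_{13} = e_1·w_3 = -2.2875; r_{23} = e_2·w_3 = 5.3080.
u_3 = w_3 + 2.2875·e_1 − 5.3080·e_2 = (1.8673, 0.4513, -0.4071, 0.8584).
‖u_3‖ = 2.1431, so e_3 = (0.8713, 0.2106, -0.1899, 0.4005).

Q = [[-0.4575, -0.1722, 0.8713], [0.6100, -0.3873, 0.2106], [-0.4575, 0.4447, -0.1899], [0.4575, 0.7890, 0.4005]], R = [[6.5574, 5.9474, -2.2875], [0.0000, 1.6211, 5.3080], [0.0000, 0.0000, 2.1431]]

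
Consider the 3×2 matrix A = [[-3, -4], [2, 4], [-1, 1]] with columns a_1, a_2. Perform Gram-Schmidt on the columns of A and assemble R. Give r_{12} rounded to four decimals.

r_{12} = 5.0780

e_1 = a_1/‖a_1‖ = (-3, 2, -1)/3.7417 = (-0.8018, 0.5345, -0.2673).
r_{12} = e_1·a_2 = 5.0780.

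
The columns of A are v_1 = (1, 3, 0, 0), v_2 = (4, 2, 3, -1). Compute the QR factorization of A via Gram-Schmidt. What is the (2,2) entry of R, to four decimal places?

q_1 = v_1/‖v_1‖ = (1, 3, 0, 0)/3.1623 = (0.3162, 0.9487, 0.0000, 0.0000).
r_{12} = q_1·v_2 = 3.1623.
u_2 = v_2 − 3.1623·q_1 = (3.0000, -1.0000, 3.0000, -1.0000).
r_{22} = ‖u_2‖ = 4.4721.

r_{22} = 4.4721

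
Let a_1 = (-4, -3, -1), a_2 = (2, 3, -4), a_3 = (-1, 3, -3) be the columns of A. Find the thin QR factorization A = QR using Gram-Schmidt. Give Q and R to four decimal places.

Q = [[-0.7845, 0.0000, -0.6202], [-0.5883, 0.3162, 0.7442], [-0.1961, -0.9487, 0.2481]], R = [[5.0990, -2.5495, -0.3922], [0.0000, 4.7434, 3.7947], [0.0000, 0.0000, 2.1086]]

e_1 = a_1/‖a_1‖ = (-4, -3, -1)/5.0990 = (-0.7845, -0.5883, -0.1961).
r_{12} = e_1·a_2 = -2.5495.
u_2 = a_2 + 2.5495·e_1 = (0.0000, 1.5000, -4.5000).
‖u_2‖ = 4.7434, so e_2 = (0.0000, 0.3162, -0.9487).
r_{13} = e_1·a_3 = -0.3922; r_{23} = e_2·a_3 = 3.7947.
u_3 = a_3 + 0.3922·e_1 − 3.7947·e_2 = (-1.3077, 1.5692, 0.5231).
‖u_3‖ = 2.1086, so e_3 = (-0.6202, 0.7442, 0.2481).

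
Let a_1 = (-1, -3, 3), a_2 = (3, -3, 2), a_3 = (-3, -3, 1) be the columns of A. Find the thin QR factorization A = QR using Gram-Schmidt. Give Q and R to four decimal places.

a_1 = (-1, -3, 3); ‖a_1‖ = 4.3589, so q_1 = (-0.2294, -0.6882, 0.6882).
q_1·a_2 = (-0.2294)·3 + (-0.6882)·(-3) + 0.6882·2 = 2.7530.
u_2 = a_2 − 2.7530·q_1 = (3.6316, -1.1053, 0.1053).
‖u_2‖ = 3.7975, so q_2 = (0.9563, -0.2910, 0.0277).
q_1·a_3 = (-0.2294)·(-3) + (-0.6882)·(-3) + 0.6882·1 = 3.4412; q_2·a_3 = 0.9563·(-3) + (-0.2910)·(-3) + 0.0277·1 = -1.9681.
u_3 = a_3 − 3.4412·q_1 + 1.9681·q_2 = (-0.3285, -1.2044, -1.3139).
‖u_3‖ = 1.8124, so q_3 = (-0.1812, -0.6645, -0.7249).

Q = [[-0.2294, 0.9563, -0.1812], [-0.6882, -0.2910, -0.6645], [0.6882, 0.0277, -0.7249]], R = [[4.3589, 2.7530, 3.4412], [0.0000, 3.7975, -1.9681], [0.0000, 0.0000, 1.8124]]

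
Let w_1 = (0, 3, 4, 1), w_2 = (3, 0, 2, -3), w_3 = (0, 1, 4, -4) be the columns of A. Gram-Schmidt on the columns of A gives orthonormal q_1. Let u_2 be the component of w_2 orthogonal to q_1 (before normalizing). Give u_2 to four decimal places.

q_1 = w_1/‖w_1‖ = (0, 3, 4, 1)/5.0990 = (0.0000, 0.5883, 0.7845, 0.1961).
r_{12} = q_1·w_2 = 0.9806.
u_2 = w_2 − 0.9806·q_1 = (3.0000, -0.5769, 1.2308, -3.1923).

u_2 = (3.0000, -0.5769, 1.2308, -3.1923)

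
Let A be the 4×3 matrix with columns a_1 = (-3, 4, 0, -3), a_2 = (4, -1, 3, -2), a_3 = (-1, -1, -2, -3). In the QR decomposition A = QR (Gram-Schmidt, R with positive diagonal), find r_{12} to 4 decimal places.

r_{12} = -1.7150

e_1 = a_1/‖a_1‖ = (-3, 4, 0, -3)/5.8310 = (-0.5145, 0.6860, 0.0000, -0.5145).
r_{12} = e_1·a_2 = -1.7150.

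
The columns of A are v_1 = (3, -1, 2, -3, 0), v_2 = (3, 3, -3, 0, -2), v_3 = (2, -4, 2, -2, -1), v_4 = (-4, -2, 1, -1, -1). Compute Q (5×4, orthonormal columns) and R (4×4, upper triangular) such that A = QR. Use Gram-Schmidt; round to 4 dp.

Q = [[0.6255, 0.5388, 0.1240, -0.5480], [-0.2085, 0.5388, -0.7470, 0.1503], [0.4170, -0.5388, -0.2441, -0.0441], [-0.6255, 0.0000, 0.2102, -0.6275], [0.0000, -0.3592, -0.5682, -0.5304]], R = [[4.7958, 0.0000, 4.1703, -1.0426], [0.0000, 5.5678, -1.7961, -3.4125], [0.0000, 0.0000, 2.8953, 1.1117], [0.0000, 0.0000, 0.0000, 3.0053]]

v_1 = (3, -1, 2, -3, 0); ‖v_1‖ = 4.7958, so e_1 = (0.6255, -0.2085, 0.4170, -0.6255, 0.0000).
e_1·v_2 = 0.6255·3 + (-0.2085)·3 + 0.4170·(-3) + (-0.6255)·0 + 0.0000·(-2) = 0.0000.
u_2 = v_2 − 0.0000·e_1 = (3.0000, 3.0000, -3.0000, 0.0000, -2.0000).
‖u_2‖ = 5.5678, so e_2 = (0.5388, 0.5388, -0.5388, 0.0000, -0.3592).
e_1·v_3 = 0.6255·2 + (-0.2085)·(-4) + 0.4170·2 + (-0.6255)·(-2) + 0.0000·(-1) = 4.1703; e_2·v_3 = 0.5388·2 + 0.5388·(-4) + (-0.5388)·2 + 0.0000·(-2) + (-0.3592)·(-1) = -1.7961.
u_3 = v_3 − 4.1703·e_1 + 1.7961·e_2 = (0.3590, -2.1627, -0.7069, 0.6087, -1.6452).
‖u_3‖ = 2.8953, so e_3 = (0.1240, -0.7470, -0.2441, 0.2102, -0.5682).
e_1·v_4 = 0.6255·(-4) + (-0.2085)·(-2) + 0.4170·1 + (-0.6255)·(-1) + 0.0000·(-1) = -1.0426; e_2·v_4 = 0.5388·(-4) + 0.5388·(-2) + (-0.5388)·1 + 0.0000·(-1) + (-0.3592)·(-1) = -3.4125; e_3·v_4 = 0.1240·(-4) + (-0.7470)·(-2) + (-0.2441)·1 + 0.2102·(-1) + (-0.5682)·(-1) = 1.1117.
u_4 = v_4 + 1.0426·e_1 + 3.4125·e_2 − 1.1117·e_3 = (-1.6470, 0.4517, -0.1325, -1.8859, -1.5941).
‖u_4‖ = 3.0053, so e_4 = (-0.5480, 0.1503, -0.0441, -0.6275, -0.5304).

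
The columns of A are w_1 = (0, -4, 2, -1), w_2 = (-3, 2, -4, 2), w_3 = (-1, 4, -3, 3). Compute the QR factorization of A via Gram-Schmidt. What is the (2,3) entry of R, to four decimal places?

r_{23} = 1.8062

w_1 = (0, -4, 2, -1); ‖w_1‖ = 4.5826, so q_1 = (0.0000, -0.8729, 0.4364, -0.2182).
q_1·w_2 = 0.0000·(-3) + (-0.8729)·2 + 0.4364·(-4) + (-0.2182)·2 = -3.9279.
u_2 = w_2 + 3.9279·q_1 = (-3.0000, -1.4286, -2.2857, 1.1429).
‖u_2‖ = 4.1918, so q_2 = (-0.7157, -0.3408, -0.5453, 0.2726).
r_{23} = q_2·w_3 = 1.8062.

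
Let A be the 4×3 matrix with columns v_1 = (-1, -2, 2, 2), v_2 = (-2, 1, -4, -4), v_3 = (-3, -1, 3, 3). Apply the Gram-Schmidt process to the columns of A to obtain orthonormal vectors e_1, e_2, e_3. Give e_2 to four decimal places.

e_2 = (-0.7766, -0.3513, -0.3698, -0.3698)

v_1 = (-1, -2, 2, 2); ‖v_1‖ = 3.6056, so e_1 = (-0.2774, -0.5547, 0.5547, 0.5547).
e_1·v_2 = (-0.2774)·(-2) + (-0.5547)·1 + 0.5547·(-4) + 0.5547·(-4) = -4.4376.
u_2 = v_2 + 4.4376·e_1 = (-3.2308, -1.4615, -1.5385, -1.5385).
‖u_2‖ = 4.1603, so e_2 = (-0.7766, -0.3513, -0.3698, -0.3698).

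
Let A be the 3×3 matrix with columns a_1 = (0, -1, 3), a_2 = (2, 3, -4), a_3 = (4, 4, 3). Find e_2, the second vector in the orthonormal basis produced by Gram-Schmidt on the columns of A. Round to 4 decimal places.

a_1 = (0, -1, 3); ‖a_1‖ = 3.1623, so e_1 = (0.0000, -0.3162, 0.9487).
e_1·a_2 = 0.0000·2 + (-0.3162)·3 + 0.9487·(-4) = -4.7434.
u_2 = a_2 + 4.7434·e_1 = (2.0000, 1.5000, 0.5000).
‖u_2‖ = 2.5495, so e_2 = (0.7845, 0.5883, 0.1961).

e_2 = (0.7845, 0.5883, 0.1961)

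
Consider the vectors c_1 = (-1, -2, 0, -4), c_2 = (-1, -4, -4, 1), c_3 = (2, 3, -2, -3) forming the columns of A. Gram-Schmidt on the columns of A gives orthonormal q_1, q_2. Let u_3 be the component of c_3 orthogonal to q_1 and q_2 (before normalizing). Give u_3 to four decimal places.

u_3 = (1.9594, 2.3120, -3.2134, -1.6459)

q_1 = c_1/‖c_1‖ = (-1, -2, 0, -4)/4.5826 = (-0.2182, -0.4364, 0.0000, -0.8729).
r_{12} = q_1·c_2 = 1.0911.
u_2 = c_2 − 1.0911·q_1 = (-0.7619, -3.5238, -4.0000, 1.9524).
‖u_2‖ = 5.7280, so q_2 = (-0.1330, -0.6152, -0.6983, 0.3409).
r_{13} = q_1·c_3 = 0.8729; r_{23} = q_2·c_3 = -1.7375.
u_3 = c_3 − 0.8729·q_1 + 1.7375·q_2 = (1.9594, 2.3120, -3.2134, -1.6459).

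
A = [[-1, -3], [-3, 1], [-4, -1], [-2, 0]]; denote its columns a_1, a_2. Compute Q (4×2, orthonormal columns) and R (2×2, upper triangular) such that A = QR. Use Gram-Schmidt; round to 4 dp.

q_1 = a_1/‖a_1‖ = (-1, -3, -4, -2)/5.4772 = (-0.1826, -0.5477, -0.7303, -0.3651).
r_{12} = q_1·a_2 = 0.7303.
u_2 = a_2 − 0.7303·q_1 = (-2.8667, 1.4000, -0.4667, 0.2667).
‖u_2‖ = 3.2352, so q_2 = (-0.8861, 0.4327, -0.1442, 0.0824).

Q = [[-0.1826, -0.8861], [-0.5477, 0.4327], [-0.7303, -0.1442], [-0.3651, 0.0824]], R = [[5.4772, 0.7303], [0.0000, 3.2352]]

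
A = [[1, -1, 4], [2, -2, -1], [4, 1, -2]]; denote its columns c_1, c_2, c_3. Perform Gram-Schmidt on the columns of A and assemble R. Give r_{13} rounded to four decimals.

e_1 = c_1/‖c_1‖ = (1, 2, 4)/4.5826 = (0.2182, 0.4364, 0.8729).
r_{13} = e_1·c_3 = -1.3093.

r_{13} = -1.3093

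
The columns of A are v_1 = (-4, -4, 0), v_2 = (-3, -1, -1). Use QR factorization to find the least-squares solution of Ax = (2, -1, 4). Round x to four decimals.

x = (1.0417, -2.3333)

v_1 = (-4, -4, 0); ‖v_1‖ = 5.6569, so q_1 = (-0.7071, -0.7071, 0.0000).
q_1·v_2 = (-0.7071)·(-3) + (-0.7071)·(-1) + 0.0000·(-1) = 2.8284.
u_2 = v_2 − 2.8284·q_1 = (-1.0000, 1.0000, -1.0000).
‖u_2‖ = 1.7321, so q_2 = (-0.5774, 0.5774, -0.5774).
Qᵀb = (-0.7071, -4.0415).
Back-substitute: x_2 = -4.0415/1.7321 = -2.3333.
x_1 = (-0.7071 − 2.8284·(-2.3333))/5.6569 = 1.0417.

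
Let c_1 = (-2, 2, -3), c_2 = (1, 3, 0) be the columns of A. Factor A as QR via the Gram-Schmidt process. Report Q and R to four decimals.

Q = [[-0.4851, 0.4886], [0.4851, 0.8404], [-0.7276, 0.2345]], R = [[4.1231, 0.9701], [0.0000, 3.0098]]

c_1 = (-2, 2, -3); ‖c_1‖ = 4.1231, so e_1 = (-0.4851, 0.4851, -0.7276).
e_1·c_2 = (-0.4851)·1 + 0.4851·3 + (-0.7276)·0 = 0.9701.
u_2 = c_2 − 0.9701·e_1 = (1.4706, 2.5294, 0.7059).
‖u_2‖ = 3.0098, so e_2 = (0.4886, 0.8404, 0.2345).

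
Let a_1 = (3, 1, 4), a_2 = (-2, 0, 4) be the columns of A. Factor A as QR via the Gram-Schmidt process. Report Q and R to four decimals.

a_1 = (3, 1, 4); ‖a_1‖ = 5.0990, so q_1 = (0.5883, 0.1961, 0.7845).
q_1·a_2 = 0.5883·(-2) + 0.1961·0 + 0.7845·4 = 1.9612.
u_2 = a_2 − 1.9612·q_1 = (-3.1538, -0.3846, 2.4615).
‖u_2‖ = 4.0192, so q_2 = (-0.7847, -0.0957, 0.6124).

Q = [[0.5883, -0.7847], [0.1961, -0.0957], [0.7845, 0.6124]], R = [[5.0990, 1.9612], [0.0000, 4.0192]]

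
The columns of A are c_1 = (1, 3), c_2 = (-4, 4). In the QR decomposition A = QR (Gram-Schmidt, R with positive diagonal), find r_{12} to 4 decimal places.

c_1 = (1, 3); ‖c_1‖ = 3.1623, so q_1 = (0.3162, 0.9487).
r_{12} = q_1·c_2 = 2.5298.

r_{12} = 2.5298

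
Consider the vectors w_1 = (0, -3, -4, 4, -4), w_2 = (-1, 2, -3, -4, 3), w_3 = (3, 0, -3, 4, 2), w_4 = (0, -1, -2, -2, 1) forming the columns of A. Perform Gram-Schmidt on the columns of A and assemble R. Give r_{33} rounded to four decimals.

r_{33} = 5.5253

w_1 = (0, -3, -4, 4, -4); ‖w_1‖ = 7.5498, so e_1 = (0.0000, -0.3974, -0.5298, 0.5298, -0.5298).
e_1·w_2 = 0.0000·(-1) + (-0.3974)·2 + (-0.5298)·(-3) + 0.5298·(-4) + (-0.5298)·3 = -2.9140.
u_2 = w_2 + 2.9140·e_1 = (-1.0000, 0.8421, -4.5439, -2.4561, 1.4561).
‖u_2‖ = 5.5235, so e_2 = (-0.1810, 0.1525, -0.8226, -0.4447, 0.2636).
e_1·w_3 = 0.0000·3 + (-0.3974)·0 + (-0.5298)·(-3) + 0.5298·4 + (-0.5298)·2 = 2.6491; e_2·w_3 = (-0.1810)·3 + 0.1525·0 + (-0.8226)·(-3) + (-0.4447)·4 + 0.2636·2 = 0.6734.
u_3 = w_3 − 2.6491·e_1 − 0.6734·e_2 = (3.1219, 0.9500, -1.0426, 2.8959, 3.2260).
r_{33} = ‖u_3‖ = 5.5253.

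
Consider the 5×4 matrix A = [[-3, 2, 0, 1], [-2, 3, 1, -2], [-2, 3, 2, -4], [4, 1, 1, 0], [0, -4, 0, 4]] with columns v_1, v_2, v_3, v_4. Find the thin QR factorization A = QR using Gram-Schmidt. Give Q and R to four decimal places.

v_1 = (-3, -2, -2, 4, 0); ‖v_1‖ = 5.7446, so e_1 = (-0.5222, -0.3482, -0.3482, 0.6963, 0.0000).
e_1·v_2 = (-0.5222)·2 + (-0.3482)·3 + (-0.3482)·3 + 0.6963·1 + 0.0000·(-4) = -2.4371.
u_2 = v_2 + 2.4371·e_1 = (0.7273, 2.1515, 2.1515, 2.6970, -4.0000).
‖u_2‖ = 5.7498, so e_2 = (0.1265, 0.3742, 0.3742, 0.4691, -0.6957).
e_1·v_3 = (-0.5222)·0 + (-0.3482)·1 + (-0.3482)·2 + 0.6963·1 + 0.0000·0 = -0.3482; e_2·v_3 = 0.1265·0 + 0.3742·1 + 0.3742·2 + 0.4691·1 + (-0.6957)·0 = 1.5916.
u_3 = v_3 + 0.3482·e_1 − 1.5916·e_2 = (-0.3831, 0.2832, 1.2832, 0.4959, 1.1072).
‖u_3‖ = 1.8291, so e_3 = (-0.2095, 0.1548, 0.7016, 0.2711, 0.6054).
e_1·v_4 = (-0.5222)·1 + (-0.3482)·(-2) + (-0.3482)·(-4) + 0.6963·0 + 0.0000·4 = 1.5667; e_2·v_4 = 0.1265·1 + 0.3742·(-2) + 0.3742·(-4) + 0.4691·0 + (-0.6957)·4 = -4.9013; e_3·v_4 = (-0.2095)·1 + 0.1548·(-2) + 0.7016·(-4) + 0.2711·0 + 0.6054·4 = -0.9040.
u_4 = v_4 − 1.5667·e_1 + 4.9013·e_2 + 0.9040·e_3 = (2.2488, 0.5195, -0.9863, 1.4532, 1.1375).
‖u_4‖ = 3.1153, so e_4 = (0.7218, 0.1667, -0.3166, 0.4665, 0.3651).

Q = [[-0.5222, 0.1265, -0.2095, 0.7218], [-0.3482, 0.3742, 0.1548, 0.1667], [-0.3482, 0.3742, 0.7016, -0.3166], [0.6963, 0.4691, 0.2711, 0.4665], [0.0000, -0.6957, 0.6054, 0.3651]], R = [[5.7446, -2.4371, -0.3482, 1.5667], [0.0000, 5.7498, 1.5916, -4.9013], [0.0000, 0.0000, 1.8291, -0.9040], [0.0000, 0.0000, 0.0000, 3.1153]]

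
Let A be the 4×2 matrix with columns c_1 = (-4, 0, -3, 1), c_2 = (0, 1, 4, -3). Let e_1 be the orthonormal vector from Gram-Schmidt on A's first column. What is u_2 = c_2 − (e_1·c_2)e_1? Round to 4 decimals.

u_2 = (-2.3077, 1.0000, 2.2692, -2.4231)

e_1 = c_1/‖c_1‖ = (-4, 0, -3, 1)/5.0990 = (-0.7845, 0.0000, -0.5883, 0.1961).
r_{12} = e_1·c_2 = -2.9417.
u_2 = c_2 + 2.9417·e_1 = (-2.3077, 1.0000, 2.2692, -2.4231).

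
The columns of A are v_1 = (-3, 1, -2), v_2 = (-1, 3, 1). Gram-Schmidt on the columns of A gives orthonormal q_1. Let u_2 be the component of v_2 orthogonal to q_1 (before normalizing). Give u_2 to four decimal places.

u_2 = (-0.1429, 2.7143, 1.5714)

v_1 = (-3, 1, -2); ‖v_1‖ = 3.7417, so q_1 = (-0.8018, 0.2673, -0.5345).
q_1·v_2 = (-0.8018)·(-1) + 0.2673·3 + (-0.5345)·1 = 1.0690.
u_2 = v_2 − 1.0690·q_1 = (-0.1429, 2.7143, 1.5714).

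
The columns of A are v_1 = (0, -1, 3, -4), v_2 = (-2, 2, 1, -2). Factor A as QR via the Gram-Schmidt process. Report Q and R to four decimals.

Q = [[0.0000, -0.6361], [-0.1961, 0.7462], [0.5883, -0.0122], [-0.7845, -0.1957]], R = [[5.0990, 1.7650], [0.0000, 3.1440]]

v_1 = (0, -1, 3, -4); ‖v_1‖ = 5.0990, so q_1 = (0.0000, -0.1961, 0.5883, -0.7845).
q_1·v_2 = 0.0000·(-2) + (-0.1961)·2 + 0.5883·1 + (-0.7845)·(-2) = 1.7650.
u_2 = v_2 − 1.7650·q_1 = (-2.0000, 2.3462, -0.0385, -0.6154).
‖u_2‖ = 3.1440, so q_2 = (-0.6361, 0.7462, -0.0122, -0.1957).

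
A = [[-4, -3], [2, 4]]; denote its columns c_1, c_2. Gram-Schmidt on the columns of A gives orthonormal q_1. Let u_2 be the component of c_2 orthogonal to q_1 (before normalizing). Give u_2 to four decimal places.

u_2 = (1.0000, 2.0000)

c_1 = (-4, 2); ‖c_1‖ = 4.4721, so q_1 = (-0.8944, 0.4472).
q_1·c_2 = (-0.8944)·(-3) + 0.4472·4 = 4.4721.
u_2 = c_2 − 4.4721·q_1 = (1.0000, 2.0000).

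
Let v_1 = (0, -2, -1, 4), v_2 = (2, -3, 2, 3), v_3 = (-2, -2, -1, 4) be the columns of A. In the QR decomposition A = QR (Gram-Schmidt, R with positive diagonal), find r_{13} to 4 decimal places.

r_{13} = 4.5826

q_1 = v_1/‖v_1‖ = (0, -2, -1, 4)/4.5826 = (0.0000, -0.4364, -0.2182, 0.8729).
r_{13} = q_1·v_3 = 4.5826.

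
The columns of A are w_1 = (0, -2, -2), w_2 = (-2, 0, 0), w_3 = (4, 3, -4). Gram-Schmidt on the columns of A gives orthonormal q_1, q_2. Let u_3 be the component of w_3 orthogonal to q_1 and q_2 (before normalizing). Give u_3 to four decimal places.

w_1 = (0, -2, -2); ‖w_1‖ = 2.8284, so q_1 = (0.0000, -0.7071, -0.7071).
q_1·w_2 = 0.0000·(-2) + (-0.7071)·0 + (-0.7071)·0 = 0.0000.
u_2 = w_2 + 0.0000·q_1 = (-2.0000, 0.0000, 0.0000).
‖u_2‖ = 2.0000, so q_2 = (-1.0000, 0.0000, 0.0000).
q_1·w_3 = 0.0000·4 + (-0.7071)·3 + (-0.7071)·(-4) = 0.7071; q_2·w_3 = (-1.0000)·4 + 0.0000·3 + 0.0000·(-4) = -4.0000.
u_3 = w_3 − 0.7071·q_1 + 4.0000·q_2 = (0.0000, 3.5000, -3.5000).

u_3 = (0.0000, 3.5000, -3.5000)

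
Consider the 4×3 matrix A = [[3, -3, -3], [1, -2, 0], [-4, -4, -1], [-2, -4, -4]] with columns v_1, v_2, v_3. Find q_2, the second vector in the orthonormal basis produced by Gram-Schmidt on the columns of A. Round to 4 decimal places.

v_1 = (3, 1, -4, -2); ‖v_1‖ = 5.4772, so q_1 = (0.5477, 0.1826, -0.7303, -0.3651).
q_1·v_2 = 0.5477·(-3) + 0.1826·(-2) + (-0.7303)·(-4) + (-0.3651)·(-4) = 2.3735.
u_2 = v_2 − 2.3735·q_1 = (-4.3000, -2.4333, -2.2667, -3.1333).
‖u_2‖ = 6.2743, so q_2 = (-0.6853, -0.3878, -0.3613, -0.4994).

q_2 = (-0.6853, -0.3878, -0.3613, -0.4994)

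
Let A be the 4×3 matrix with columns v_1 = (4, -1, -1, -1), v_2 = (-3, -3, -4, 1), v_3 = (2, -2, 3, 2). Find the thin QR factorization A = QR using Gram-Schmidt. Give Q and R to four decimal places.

Q = [[0.9177, -0.3019, 0.1207], [-0.2294, -0.5763, -0.6161], [-0.2294, -0.7501, 0.5170], [-0.2294, 0.1189, 0.5819]], R = [[4.3589, -1.3765, 1.1471], [0.0000, 5.7537, -1.4636], [0.0000, 0.0000, 4.1883]]

v_1 = (4, -1, -1, -1); ‖v_1‖ = 4.3589, so e_1 = (0.9177, -0.2294, -0.2294, -0.2294).
e_1·v_2 = 0.9177·(-3) + (-0.2294)·(-3) + (-0.2294)·(-4) + (-0.2294)·1 = -1.3765.
u_2 = v_2 + 1.3765·e_1 = (-1.7368, -3.3158, -4.3158, 0.6842).
‖u_2‖ = 5.7537, so e_2 = (-0.3019, -0.5763, -0.7501, 0.1189).
e_1·v_3 = 0.9177·2 + (-0.2294)·(-2) + (-0.2294)·3 + (-0.2294)·2 = 1.1471; e_2·v_3 = (-0.3019)·2 + (-0.5763)·(-2) + (-0.7501)·3 + 0.1189·2 = -1.4636.
u_3 = v_3 − 1.1471·e_1 + 1.4636·e_2 = (0.5056, -2.5803, 2.1653, 2.4372).
‖u_3‖ = 4.1883, so e_3 = (0.1207, -0.6161, 0.5170, 0.5819).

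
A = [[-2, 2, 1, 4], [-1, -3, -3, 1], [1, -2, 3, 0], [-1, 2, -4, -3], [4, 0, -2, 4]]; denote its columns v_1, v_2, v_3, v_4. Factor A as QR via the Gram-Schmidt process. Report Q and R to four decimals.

Q = [[-0.4170, 0.3508, 0.1990, 0.7593], [-0.2085, -0.7210, -0.5613, 0.3445], [0.2085, -0.3995, 0.4399, -0.1147], [-0.2085, 0.3995, -0.6010, -0.3572], [0.8341, 0.1949, -0.3010, 0.4051]], R = [[4.7958, -1.0426, 0.0000, 2.0851], [0.0000, 4.4624, -0.6723, 0.2631], [0.0000, 0.0000, 6.2087, 0.8338], [0.0000, 0.0000, 0.0000, 6.0735]]

v_1 = (-2, -1, 1, -1, 4); ‖v_1‖ = 4.7958, so q_1 = (-0.4170, -0.2085, 0.2085, -0.2085, 0.8341).
q_1·v_2 = (-0.4170)·2 + (-0.2085)·(-3) + 0.2085·(-2) + (-0.2085)·2 + 0.8341·0 = -1.0426.
u_2 = v_2 + 1.0426·q_1 = (1.5652, -3.2174, -1.7826, 1.7826, 0.8696).
‖u_2‖ = 4.4624, so q_2 = (0.3508, -0.7210, -0.3995, 0.3995, 0.1949).
q_1·v_3 = (-0.4170)·1 + (-0.2085)·(-3) + 0.2085·3 + (-0.2085)·(-4) + 0.8341·(-2) = 0.0000; q_2·v_3 = 0.3508·1 + (-0.7210)·(-3) + (-0.3995)·3 + 0.3995·(-4) + 0.1949·(-2) = -0.6723.
u_3 = v_3 + 0.0000·q_1 + 0.6723·q_2 = (1.2358, -3.4847, 2.7314, -3.7314, -1.8690).
‖u_3‖ = 6.2087, so q_3 = (0.1990, -0.5613, 0.4399, -0.6010, -0.3010).
q_1·v_4 = (-0.4170)·4 + (-0.2085)·1 + 0.2085·0 + (-0.2085)·(-3) + 0.8341·4 = 2.0851; q_2·v_4 = 0.3508·4 + (-0.7210)·1 + (-0.3995)·0 + 0.3995·(-3) + 0.1949·4 = 0.2631; q_3·v_4 = 0.1990·4 + (-0.5613)·1 + 0.4399·0 + (-0.6010)·(-3) + (-0.3010)·4 = 0.8338.
u_4 = v_4 − 2.0851·q_1 − 0.2631·q_2 − 0.8338·q_3 = (4.6113, 2.0924, -0.6965, -2.1692, 2.4606).
‖u_4‖ = 6.0735, so q_4 = (0.7593, 0.3445, -0.1147, -0.3572, 0.4051).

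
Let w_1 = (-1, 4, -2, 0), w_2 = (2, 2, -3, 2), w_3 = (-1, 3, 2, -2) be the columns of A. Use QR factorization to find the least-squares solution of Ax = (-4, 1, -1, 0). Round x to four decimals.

q_1 = w_1/‖w_1‖ = (-1, 4, -2, 0)/4.5826 = (-0.2182, 0.8729, -0.4364, 0.0000).
r_{12} = q_1·w_2 = 2.6186.
u_2 = w_2 − 2.6186·q_1 = (2.5714, -0.2857, -1.8571, 2.0000).
‖u_2‖ = 3.7607, so q_2 = (0.6838, -0.0760, -0.4938, 0.5318).
r_{13} = q_1·w_3 = 1.9640; r_{23} = q_2·w_3 = -2.9630.
u_3 = w_3 − 1.9640·q_1 + 2.9630·q_2 = (1.4545, 1.0606, 1.3939, -0.4242).
‖u_3‖ = 2.3160, so q_3 = (0.6281, 0.4580, 0.6019, -0.1832).
Qᵀb = (2.1822, -2.3172, -2.6561).
Back-substitute: x_3 = -2.6561/2.3160 = -1.1469.
x_2 = (-2.3172 + 2.9630·(-1.1469))/3.7607 = -1.5198.
x_1 = (2.1822 − 2.6186·(-1.5198) − 1.9640·(-1.1469))/4.5826 = 1.8362.

x = (1.8362, -1.5198, -1.1469)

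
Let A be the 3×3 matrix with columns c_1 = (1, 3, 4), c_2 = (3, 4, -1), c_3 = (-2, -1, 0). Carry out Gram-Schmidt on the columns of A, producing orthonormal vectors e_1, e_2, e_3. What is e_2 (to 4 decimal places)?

e_2 = (0.5578, 0.5911, -0.5827)

e_1 = c_1/‖c_1‖ = (1, 3, 4)/5.0990 = (0.1961, 0.5883, 0.7845).
r_{12} = e_1·c_2 = 2.1573.
u_2 = c_2 − 2.1573·e_1 = (2.5769, 2.7308, -2.6923).
‖u_2‖ = 4.6202, so e_2 = (0.5578, 0.5911, -0.5827).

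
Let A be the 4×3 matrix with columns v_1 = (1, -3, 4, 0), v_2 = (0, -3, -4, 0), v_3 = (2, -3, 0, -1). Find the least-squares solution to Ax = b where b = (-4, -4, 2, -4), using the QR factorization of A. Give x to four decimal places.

x = (1.2588, 0.8624, -0.9721)

e_1 = v_1/‖v_1‖ = (1, -3, 4, 0)/5.0990 = (0.1961, -0.5883, 0.7845, 0.0000).
r_{12} = e_1·v_2 = -1.3728.
u_2 = v_2 + 1.3728·e_1 = (0.2692, -3.8077, -2.9231, 0.0000).
‖u_2‖ = 4.8078, so e_2 = (0.0560, -0.7920, -0.6080, 0.0000).
r_{13} = e_1·v_3 = 2.1573; r_{23} = e_2·v_3 = 2.4879.
u_3 = v_3 − 2.1573·e_1 − 2.4879·e_2 = (1.4376, 0.2396, -0.1797, -1.0000).
‖u_3‖ = 1.7766, so e_3 = (0.8092, 0.1349, -0.1011, -0.5629).
Qᵀb = (3.1379, 1.7279, -1.7270).
Back-substitute: x_3 = -1.7270/1.7766 = -0.9721.
x_2 = (1.7279 − 2.4879·(-0.9721))/4.8078 = 0.8624.
x_1 = (3.1379 + 1.3728·0.8624 − 2.1573·(-0.9721))/5.0990 = 1.2588.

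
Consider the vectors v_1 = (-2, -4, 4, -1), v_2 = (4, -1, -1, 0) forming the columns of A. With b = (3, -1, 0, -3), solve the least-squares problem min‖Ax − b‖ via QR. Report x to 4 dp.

v_1 = (-2, -4, 4, -1); ‖v_1‖ = 6.0828, so q_1 = (-0.3288, -0.6576, 0.6576, -0.1644).
q_1·v_2 = (-0.3288)·4 + (-0.6576)·(-1) + 0.6576·(-1) + (-0.1644)·0 = -1.3152.
u_2 = v_2 + 1.3152·q_1 = (3.5676, -1.8649, -0.1351, -0.2162).
‖u_2‖ = 4.0336, so q_2 = (0.8845, -0.4623, -0.0335, -0.0536).
Qᵀb = (0.1644, 3.2765).
Back-substitute: x_2 = 3.2765/4.0336 = 0.8123.
x_1 = (0.1644 + 1.3152·0.8123)/6.0828 = 0.2027.

x = (0.2027, 0.8123)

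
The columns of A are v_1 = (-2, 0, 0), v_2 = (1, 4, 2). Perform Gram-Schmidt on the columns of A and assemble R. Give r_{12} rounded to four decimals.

v_1 = (-2, 0, 0); ‖v_1‖ = 2.0000, so q_1 = (-1.0000, 0.0000, 0.0000).
r_{12} = q_1·v_2 = -1.0000.

r_{12} = -1.0000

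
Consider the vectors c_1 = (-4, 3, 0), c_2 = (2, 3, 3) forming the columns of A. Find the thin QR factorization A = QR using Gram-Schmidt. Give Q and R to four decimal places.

Q = [[-0.8000, 0.4609], [0.6000, 0.6146], [0.0000, 0.6402]], R = [[5.0000, 0.2000], [0.0000, 4.6861]]

c_1 = (-4, 3, 0); ‖c_1‖ = 5.0000, so q_1 = (-0.8000, 0.6000, 0.0000).
q_1·c_2 = (-0.8000)·2 + 0.6000·3 + 0.0000·3 = 0.2000.
u_2 = c_2 − 0.2000·q_1 = (2.1600, 2.8800, 3.0000).
‖u_2‖ = 4.6861, so q_2 = (0.4609, 0.6146, 0.6402).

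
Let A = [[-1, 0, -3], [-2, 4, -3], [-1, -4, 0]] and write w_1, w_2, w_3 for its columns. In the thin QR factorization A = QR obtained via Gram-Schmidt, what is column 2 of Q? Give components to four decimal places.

q_2 = (-0.1231, 0.4924, -0.8616)

w_1 = (-1, -2, -1); ‖w_1‖ = 2.4495, so q_1 = (-0.4082, -0.8165, -0.4082).
q_1·w_2 = (-0.4082)·0 + (-0.8165)·4 + (-0.4082)·(-4) = -1.6330.
u_2 = w_2 + 1.6330·q_1 = (-0.6667, 2.6667, -4.6667).
‖u_2‖ = 5.4160, so q_2 = (-0.1231, 0.4924, -0.8616).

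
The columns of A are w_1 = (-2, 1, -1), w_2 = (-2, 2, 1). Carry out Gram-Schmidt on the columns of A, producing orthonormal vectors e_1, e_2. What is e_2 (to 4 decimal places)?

w_1 = (-2, 1, -1); ‖w_1‖ = 2.4495, so e_1 = (-0.8165, 0.4082, -0.4082).
e_1·w_2 = (-0.8165)·(-2) + 0.4082·2 + (-0.4082)·1 = 2.0412.
u_2 = w_2 − 2.0412·e_1 = (-0.3333, 1.1667, 1.8333).
‖u_2‖ = 2.1985, so e_2 = (-0.1516, 0.5307, 0.8339).

e_2 = (-0.1516, 0.5307, 0.8339)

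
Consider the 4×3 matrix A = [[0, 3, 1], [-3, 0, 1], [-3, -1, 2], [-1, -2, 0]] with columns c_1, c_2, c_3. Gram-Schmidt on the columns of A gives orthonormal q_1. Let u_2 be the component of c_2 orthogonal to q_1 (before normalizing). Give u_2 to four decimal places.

u_2 = (3.0000, 0.7895, -0.2105, -1.7368)

c_1 = (0, -3, -3, -1); ‖c_1‖ = 4.3589, so q_1 = (0.0000, -0.6882, -0.6882, -0.2294).
q_1·c_2 = 0.0000·3 + (-0.6882)·0 + (-0.6882)·(-1) + (-0.2294)·(-2) = 1.1471.
u_2 = c_2 − 1.1471·q_1 = (3.0000, 0.7895, -0.2105, -1.7368).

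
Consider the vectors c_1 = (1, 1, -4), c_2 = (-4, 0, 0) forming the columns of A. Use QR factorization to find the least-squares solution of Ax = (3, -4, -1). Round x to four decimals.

x = (0.0000, -0.7500)

c_1 = (1, 1, -4); ‖c_1‖ = 4.2426, so e_1 = (0.2357, 0.2357, -0.9428).
e_1·c_2 = 0.2357·(-4) + 0.2357·0 + (-0.9428)·0 = -0.9428.
u_2 = c_2 + 0.9428·e_1 = (-3.7778, 0.2222, -0.8889).
‖u_2‖ = 3.8873, so e_2 = (-0.9718, 0.0572, -0.2287).
Qᵀb = (0.7071, -2.9155).
Back-substitute: x_2 = -2.9155/3.8873 = -0.7500.
x_1 = (0.7071 + 0.9428·(-0.7500))/4.2426 = 0.0000.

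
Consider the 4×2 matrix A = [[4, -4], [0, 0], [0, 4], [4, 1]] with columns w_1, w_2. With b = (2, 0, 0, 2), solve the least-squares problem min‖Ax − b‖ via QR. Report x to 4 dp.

x = (0.5000, 0.0000)

w_1 = (4, 0, 0, 4); ‖w_1‖ = 5.6569, so e_1 = (0.7071, 0.0000, 0.0000, 0.7071).
e_1·w_2 = 0.7071·(-4) + 0.0000·0 + 0.0000·4 + 0.7071·1 = -2.1213.
u_2 = w_2 + 2.1213·e_1 = (-2.5000, 0.0000, 4.0000, 2.5000).
‖u_2‖ = 5.3385, so e_2 = (-0.4683, 0.0000, 0.7493, 0.4683).
Qᵀb = (2.8284, 0.0000).
Back-substitute: x_2 = 0.0000/5.3385 = 0.0000.
x_1 = (2.8284 + 2.1213·0.0000)/5.6569 = 0.5000.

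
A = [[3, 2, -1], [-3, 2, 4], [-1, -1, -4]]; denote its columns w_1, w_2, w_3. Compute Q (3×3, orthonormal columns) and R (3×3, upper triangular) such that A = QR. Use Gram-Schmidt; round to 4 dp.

w_1 = (3, -3, -1); ‖w_1‖ = 4.3589, so e_1 = (0.6882, -0.6882, -0.2294).
e_1·w_2 = 0.6882·2 + (-0.6882)·2 + (-0.2294)·(-1) = 0.2294.
u_2 = w_2 − 0.2294·e_1 = (1.8421, 2.1579, -0.9474).
‖u_2‖ = 2.9912, so e_2 = (0.6158, 0.7214, -0.3167).
e_1·w_3 = 0.6882·(-1) + (-0.6882)·4 + (-0.2294)·(-4) = -2.5236; e_2·w_3 = 0.6158·(-1) + 0.7214·4 + (-0.3167)·(-4) = 3.5367.
u_3 = w_3 + 2.5236·e_1 − 3.5367·e_2 = (-1.4412, -0.2882, -3.4588).
‖u_3‖ = 3.7581, so e_3 = (-0.3835, -0.0767, -0.9204).

Q = [[0.6882, 0.6158, -0.3835], [-0.6882, 0.7214, -0.0767], [-0.2294, -0.3167, -0.9204]], R = [[4.3589, 0.2294, -2.5236], [0.0000, 2.9912, 3.5367], [0.0000, 0.0000, 3.7581]]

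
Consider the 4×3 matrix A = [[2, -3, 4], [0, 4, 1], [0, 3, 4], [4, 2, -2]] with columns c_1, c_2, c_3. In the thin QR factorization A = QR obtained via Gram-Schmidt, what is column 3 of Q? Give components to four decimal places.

c_1 = (2, 0, 0, 4); ‖c_1‖ = 4.4721, so e_1 = (0.4472, 0.0000, 0.0000, 0.8944).
e_1·c_2 = 0.4472·(-3) + 0.0000·4 + 0.0000·3 + 0.8944·2 = 0.4472.
u_2 = c_2 − 0.4472·e_1 = (-3.2000, 4.0000, 3.0000, 1.6000).
‖u_2‖ = 6.1482, so e_2 = (-0.5205, 0.6506, 0.4880, 0.2602).
e_1·c_3 = 0.4472·4 + 0.0000·1 + 0.0000·4 + 0.8944·(-2) = 0.0000; e_2·c_3 = (-0.5205)·4 + 0.6506·1 + 0.4880·4 + 0.2602·(-2) = 0.0000.
u_3 = c_3 + 0.0000·e_1 + 0.0000·e_2 = (4.0000, 1.0000, 4.0000, -2.0000).
‖u_3‖ = 6.0828, so e_3 = (0.6576, 0.1644, 0.6576, -0.3288).

e_3 = (0.6576, 0.1644, 0.6576, -0.3288)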